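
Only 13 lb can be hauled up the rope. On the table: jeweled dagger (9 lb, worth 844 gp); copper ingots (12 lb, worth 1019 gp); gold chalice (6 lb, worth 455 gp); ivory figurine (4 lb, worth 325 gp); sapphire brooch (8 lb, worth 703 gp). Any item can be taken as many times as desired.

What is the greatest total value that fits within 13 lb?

1169

Ranking by ratio (value/lb): jeweled dagger 93.78, sapphire brooch 87.88, copper ingots 84.92.
Best packing: jeweled dagger + ivory figurine — 13 lb, 1169 total.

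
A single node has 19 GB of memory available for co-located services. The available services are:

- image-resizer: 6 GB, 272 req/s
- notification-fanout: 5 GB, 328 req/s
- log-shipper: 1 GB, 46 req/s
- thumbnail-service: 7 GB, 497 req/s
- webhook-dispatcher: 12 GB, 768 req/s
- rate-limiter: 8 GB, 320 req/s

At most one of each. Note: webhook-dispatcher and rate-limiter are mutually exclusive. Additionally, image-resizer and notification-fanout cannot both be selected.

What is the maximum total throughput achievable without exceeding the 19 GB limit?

1265

Taking thumbnail-service + webhook-dispatcher: 19 GB used, 1265 in throughput.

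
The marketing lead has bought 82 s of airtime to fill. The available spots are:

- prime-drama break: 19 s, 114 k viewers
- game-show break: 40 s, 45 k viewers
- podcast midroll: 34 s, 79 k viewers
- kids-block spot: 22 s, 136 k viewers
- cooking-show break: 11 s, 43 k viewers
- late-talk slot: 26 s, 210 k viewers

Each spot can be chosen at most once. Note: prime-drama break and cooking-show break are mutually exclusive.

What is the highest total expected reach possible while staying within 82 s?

Ranking by ratio (expected reach/s): late-talk slot 8.08, kids-block spot 6.18, prime-drama break 6.00.
Best packing: prime-drama break + kids-block spot + late-talk slot — 67 s, 460 total.

460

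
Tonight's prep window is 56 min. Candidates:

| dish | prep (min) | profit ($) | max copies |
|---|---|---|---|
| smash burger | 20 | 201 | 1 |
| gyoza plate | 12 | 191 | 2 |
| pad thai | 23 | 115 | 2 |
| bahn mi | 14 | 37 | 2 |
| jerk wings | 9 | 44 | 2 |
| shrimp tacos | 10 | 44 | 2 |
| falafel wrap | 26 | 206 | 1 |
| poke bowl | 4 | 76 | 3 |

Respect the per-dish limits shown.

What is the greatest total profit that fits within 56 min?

Smash burger + 2×gyoza plate + 3×poke bowl uses 56 of the 56 min and totals 811.
That's the maximum — no swap from here does better than 811.

811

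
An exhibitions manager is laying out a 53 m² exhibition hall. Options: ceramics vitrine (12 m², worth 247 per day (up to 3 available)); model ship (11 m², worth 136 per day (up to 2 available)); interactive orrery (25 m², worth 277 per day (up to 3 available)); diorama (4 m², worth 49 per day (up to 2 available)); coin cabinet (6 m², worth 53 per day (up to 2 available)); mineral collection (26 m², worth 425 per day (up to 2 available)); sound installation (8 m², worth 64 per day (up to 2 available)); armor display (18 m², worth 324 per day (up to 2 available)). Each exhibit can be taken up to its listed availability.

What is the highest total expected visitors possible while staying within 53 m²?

954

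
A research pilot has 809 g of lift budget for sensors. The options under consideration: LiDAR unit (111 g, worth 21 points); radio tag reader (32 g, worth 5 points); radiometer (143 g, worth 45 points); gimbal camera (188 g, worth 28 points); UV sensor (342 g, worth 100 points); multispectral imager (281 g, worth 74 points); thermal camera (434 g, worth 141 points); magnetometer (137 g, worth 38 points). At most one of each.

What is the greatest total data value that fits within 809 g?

246

Density check — thermal camera 0.32, radiometer 0.31, UV sensor 0.29, magnetometer 0.28 are the best per g.
A density-first pass picks radio tag reader + radiometer + thermal camera + magnetometer — 229 at 746 g.
Replace radiometer and magnetometer with UV sensor: the trade gains 17 net, giving 246 at 808 g.
Next best is UV sensor + thermal camera at 241 (776 g) — short by 5.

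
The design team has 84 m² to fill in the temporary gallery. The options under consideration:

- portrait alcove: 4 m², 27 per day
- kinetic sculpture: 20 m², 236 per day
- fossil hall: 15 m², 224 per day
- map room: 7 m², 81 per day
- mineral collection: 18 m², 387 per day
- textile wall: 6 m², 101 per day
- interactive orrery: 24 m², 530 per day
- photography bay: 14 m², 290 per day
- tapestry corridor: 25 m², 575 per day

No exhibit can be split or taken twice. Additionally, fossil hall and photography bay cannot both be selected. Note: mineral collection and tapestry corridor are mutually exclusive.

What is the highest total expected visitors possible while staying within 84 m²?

1631

By expected visitors per m²: tapestry corridor 23.00, interactive orrery 22.08, mineral collection 21.50 lead.
Kinetic sculpture + interactive orrery + photography bay + tapestry corridor uses 83 of the 84 m² and totals 1631.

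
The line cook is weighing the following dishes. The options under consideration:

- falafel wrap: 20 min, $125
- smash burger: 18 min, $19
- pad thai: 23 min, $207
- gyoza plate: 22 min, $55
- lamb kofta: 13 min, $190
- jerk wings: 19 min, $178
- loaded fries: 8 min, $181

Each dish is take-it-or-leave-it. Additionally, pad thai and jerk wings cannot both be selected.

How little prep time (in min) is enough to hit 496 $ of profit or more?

40

Minimise min subject to total profit ≥ 496.
lamb kofta + jerk wings + loaded fries reaches 549 using 40 min.
Below 40 min the best achievable stays under 496.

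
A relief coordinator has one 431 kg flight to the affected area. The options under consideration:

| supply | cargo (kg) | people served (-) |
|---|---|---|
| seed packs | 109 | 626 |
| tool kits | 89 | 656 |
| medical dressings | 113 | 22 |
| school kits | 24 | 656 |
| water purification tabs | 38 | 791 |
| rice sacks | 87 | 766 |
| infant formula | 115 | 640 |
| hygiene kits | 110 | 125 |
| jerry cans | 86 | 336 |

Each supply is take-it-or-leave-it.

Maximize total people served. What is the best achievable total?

3509

Ranking by ratio (people served/kg): school kits 27.33, water purification tabs 20.82, rice sacks 8.80.
Filling by ratio: seed packs + tool kits + school kits + water purification tabs + rice sacks for 3495, with 84 kg left unused.
Dropping seed packs frees 109 kg; slotting in infant formula (115 kg) lifts the total to 3509 at 353 kg.
The closest alternative, seed packs + tool kits + school kits + water purification tabs + rice sacks, reaches only 3495.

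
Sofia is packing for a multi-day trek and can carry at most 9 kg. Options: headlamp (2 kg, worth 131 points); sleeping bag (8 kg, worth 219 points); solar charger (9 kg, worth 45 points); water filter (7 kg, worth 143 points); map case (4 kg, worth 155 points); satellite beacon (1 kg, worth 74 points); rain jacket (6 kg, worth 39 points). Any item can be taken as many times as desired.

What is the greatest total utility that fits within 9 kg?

666

9×satellite beacon uses 9 of the 9 kg and totals 666.
Every other selection either busts 9 kg or fails to beat 666.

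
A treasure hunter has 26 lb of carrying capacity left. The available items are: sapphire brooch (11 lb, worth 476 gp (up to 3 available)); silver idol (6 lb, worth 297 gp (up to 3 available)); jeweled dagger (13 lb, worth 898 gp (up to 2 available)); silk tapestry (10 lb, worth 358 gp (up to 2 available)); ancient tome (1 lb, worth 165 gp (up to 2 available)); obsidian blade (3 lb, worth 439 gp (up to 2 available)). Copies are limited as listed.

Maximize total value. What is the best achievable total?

2238

Ranking by ratio (value/lb): ancient tome 165.00, obsidian blade 146.33, jeweled dagger 69.08.
The ratio heuristic lands on jeweled dagger + 2×ancient tome + 2×obsidian blade (2106) but leaves 5 lb idle.
Replace ancient tome with silver idol: the trade gains 132 net, giving 2238 at 26 lb.
That's the maximum — no swap from here does better than 2238.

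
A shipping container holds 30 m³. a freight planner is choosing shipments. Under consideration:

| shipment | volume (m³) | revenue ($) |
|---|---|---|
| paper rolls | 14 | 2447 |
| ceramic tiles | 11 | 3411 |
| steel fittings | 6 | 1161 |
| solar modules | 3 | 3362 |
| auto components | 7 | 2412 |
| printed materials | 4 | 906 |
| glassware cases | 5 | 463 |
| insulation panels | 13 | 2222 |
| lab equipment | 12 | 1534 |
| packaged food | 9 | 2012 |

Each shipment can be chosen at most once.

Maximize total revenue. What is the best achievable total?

11197

Ranking by ratio (revenue/m³): solar modules 1120.67, auto components 344.57, ceramic tiles 310.09, printed materials 226.50.
Taking the top-ratio shipments first gives ceramic tiles + solar modules + auto components + printed materials + glassware cases for 10554 (30 m³).
Replace printed materials and glassware cases with packaged food: the trade gains 643 net, giving 11197 at 30 m³.
Next best is ceramic tiles + solar modules + auto components + printed materials + glassware cases at 10554 (30 m³) — short by 643.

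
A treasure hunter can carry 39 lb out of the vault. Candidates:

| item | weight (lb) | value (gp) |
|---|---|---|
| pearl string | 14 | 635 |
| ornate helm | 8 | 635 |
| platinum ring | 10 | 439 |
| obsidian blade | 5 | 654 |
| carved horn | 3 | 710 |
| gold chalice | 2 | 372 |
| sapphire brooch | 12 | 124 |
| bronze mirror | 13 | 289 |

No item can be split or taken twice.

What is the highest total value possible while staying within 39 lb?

By value per lb: carved horn 236.67, gold chalice 186.00, obsidian blade 130.80, ornate helm 79.38 lead.
Best packing: pearl string + ornate helm + obsidian blade + carved horn + gold chalice — 32 lb, 3006 total.

3006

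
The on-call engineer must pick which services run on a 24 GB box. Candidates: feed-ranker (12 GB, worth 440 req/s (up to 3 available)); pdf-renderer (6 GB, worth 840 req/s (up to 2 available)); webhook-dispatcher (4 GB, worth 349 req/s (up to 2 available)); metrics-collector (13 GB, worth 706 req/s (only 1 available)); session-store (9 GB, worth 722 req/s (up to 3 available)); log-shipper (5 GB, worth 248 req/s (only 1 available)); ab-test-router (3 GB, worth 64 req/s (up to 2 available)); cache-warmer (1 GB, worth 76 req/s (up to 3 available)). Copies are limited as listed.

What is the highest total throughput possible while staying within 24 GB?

Taking the top-ratio services first gives 2×pdf-renderer + 2×webhook-dispatcher + 3×cache-warmer for 2606 (23 GB).
Replace 2×webhook-dispatcher with session-store: the trade gains 24 net, giving 2630 at 24 GB.
Nothing else within 24 GB beats 2630.

2630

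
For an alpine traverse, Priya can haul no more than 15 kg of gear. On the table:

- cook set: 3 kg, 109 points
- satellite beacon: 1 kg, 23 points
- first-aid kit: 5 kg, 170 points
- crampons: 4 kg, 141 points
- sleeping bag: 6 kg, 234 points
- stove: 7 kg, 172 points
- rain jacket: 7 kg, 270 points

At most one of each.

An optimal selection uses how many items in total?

Optimal total is 549.
cook set + first-aid kit + rain jacket hits 549 at 15 kg.
Any selection reaching 549 contains exactly 3 items.

3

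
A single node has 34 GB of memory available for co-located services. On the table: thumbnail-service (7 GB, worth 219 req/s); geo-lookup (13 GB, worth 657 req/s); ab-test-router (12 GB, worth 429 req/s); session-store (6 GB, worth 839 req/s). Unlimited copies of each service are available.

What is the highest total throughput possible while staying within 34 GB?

Best packing: 5×session-store — 30 GB, 4195 total.

4195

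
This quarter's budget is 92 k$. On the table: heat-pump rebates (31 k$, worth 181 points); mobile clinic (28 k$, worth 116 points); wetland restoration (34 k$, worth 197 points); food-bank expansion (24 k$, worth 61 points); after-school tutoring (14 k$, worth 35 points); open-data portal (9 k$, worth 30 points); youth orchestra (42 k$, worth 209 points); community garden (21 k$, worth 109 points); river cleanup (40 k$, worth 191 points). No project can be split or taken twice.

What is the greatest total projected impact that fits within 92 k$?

487

Heat-pump rebates + wetland restoration + community garden uses 86 of the 92 k$ and totals 487.
No other feasible combination exceeds 487.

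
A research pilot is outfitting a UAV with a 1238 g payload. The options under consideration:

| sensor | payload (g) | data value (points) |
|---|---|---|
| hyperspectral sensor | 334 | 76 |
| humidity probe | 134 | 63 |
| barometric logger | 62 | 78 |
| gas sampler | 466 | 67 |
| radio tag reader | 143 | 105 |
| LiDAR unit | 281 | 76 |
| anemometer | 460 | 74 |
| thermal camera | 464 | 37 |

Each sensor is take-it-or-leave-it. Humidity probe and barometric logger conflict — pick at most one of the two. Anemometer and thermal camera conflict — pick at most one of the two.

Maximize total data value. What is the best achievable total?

Best packing: hyperspectral sensor + barometric logger + radio tag reader + LiDAR unit — 820 g, 335 total.
No other feasible combination exceeds 335.

335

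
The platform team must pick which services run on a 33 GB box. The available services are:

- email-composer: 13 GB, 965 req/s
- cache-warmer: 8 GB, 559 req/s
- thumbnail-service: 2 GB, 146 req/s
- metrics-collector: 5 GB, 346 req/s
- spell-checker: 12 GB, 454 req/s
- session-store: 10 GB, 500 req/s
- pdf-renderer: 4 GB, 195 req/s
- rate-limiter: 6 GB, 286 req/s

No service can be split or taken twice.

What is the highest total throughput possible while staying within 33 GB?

Email-composer + cache-warmer + thumbnail-service + metrics-collector + pdf-renderer uses 32 of the 33 GB and totals 2211.
Nothing else within 33 GB beats 2211.

2211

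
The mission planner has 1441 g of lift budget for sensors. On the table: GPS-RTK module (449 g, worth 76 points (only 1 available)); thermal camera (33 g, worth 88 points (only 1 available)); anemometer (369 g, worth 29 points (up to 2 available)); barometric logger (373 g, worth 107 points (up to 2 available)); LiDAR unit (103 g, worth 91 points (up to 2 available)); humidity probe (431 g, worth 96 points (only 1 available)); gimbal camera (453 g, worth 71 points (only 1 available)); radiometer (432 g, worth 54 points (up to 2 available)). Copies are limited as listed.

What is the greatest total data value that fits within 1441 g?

580

Ranking by ratio (data value/g): thermal camera 2.67, LiDAR unit 0.88, barometric logger 0.29.
The ratio ordering already packs tightly: thermal camera + 2×barometric logger + 2×LiDAR unit + humidity probe, 1416 g, 580.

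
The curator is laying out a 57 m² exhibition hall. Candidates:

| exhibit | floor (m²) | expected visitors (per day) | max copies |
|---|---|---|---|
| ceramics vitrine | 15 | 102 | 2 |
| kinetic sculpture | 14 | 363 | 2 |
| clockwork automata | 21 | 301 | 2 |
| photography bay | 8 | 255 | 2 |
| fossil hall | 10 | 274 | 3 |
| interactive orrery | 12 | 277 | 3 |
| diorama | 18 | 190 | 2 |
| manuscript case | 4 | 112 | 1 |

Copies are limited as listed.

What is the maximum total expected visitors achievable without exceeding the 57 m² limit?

Ranking by ratio (expected visitors/m²): photography bay 31.88, manuscript case 28.00, fossil hall 27.40, kinetic sculpture 25.93.
The ratio heuristic lands on 2×photography bay + 3×fossil hall + manuscript case (1444) but leaves 7 m² idle.
The 8 m² tied up in photography bay is better spent on kinetic sculpture — total rises to 1552 (56 m²).
Nothing else within 57 m² beats 1552.

1552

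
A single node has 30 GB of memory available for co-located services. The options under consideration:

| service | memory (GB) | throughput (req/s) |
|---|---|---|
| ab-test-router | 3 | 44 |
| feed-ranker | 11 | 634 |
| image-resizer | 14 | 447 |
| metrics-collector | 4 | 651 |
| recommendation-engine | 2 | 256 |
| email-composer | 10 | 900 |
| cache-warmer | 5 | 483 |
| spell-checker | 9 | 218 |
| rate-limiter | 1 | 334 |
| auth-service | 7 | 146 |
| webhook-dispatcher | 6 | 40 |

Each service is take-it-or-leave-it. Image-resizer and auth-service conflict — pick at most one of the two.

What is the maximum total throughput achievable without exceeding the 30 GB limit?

2775

Greedy by ratio would take metrics-collector + recommendation-engine + email-composer + cache-warmer + rate-limiter + auth-service: 29 GB used, total 2770.
Replace cache-warmer and auth-service with feed-ranker: the trade gains 5 net, giving 2775 at 28 GB.
No other feasible combination exceeds 2775.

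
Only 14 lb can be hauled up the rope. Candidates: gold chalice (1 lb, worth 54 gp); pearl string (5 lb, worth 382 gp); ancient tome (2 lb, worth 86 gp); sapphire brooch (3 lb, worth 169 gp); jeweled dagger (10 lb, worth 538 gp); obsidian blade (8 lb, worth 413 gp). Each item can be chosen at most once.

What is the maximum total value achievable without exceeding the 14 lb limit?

849

By value per lb: pearl string 76.40, sapphire brooch 56.33, gold chalice 54.00, jeweled dagger 53.80 lead.
Taking the top-ratio items first gives gold chalice + pearl string + ancient tome + sapphire brooch for 691 (11 lb).
Replace ancient tome and sapphire brooch with obsidian blade: the trade gains 158 net, giving 849 at 14 lb.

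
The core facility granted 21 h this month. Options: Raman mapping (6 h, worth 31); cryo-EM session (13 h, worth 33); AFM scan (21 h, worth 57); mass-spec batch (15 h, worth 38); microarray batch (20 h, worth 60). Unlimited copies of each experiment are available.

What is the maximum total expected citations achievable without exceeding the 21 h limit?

Ranking by ratio (expected citations/h): Raman mapping 5.17, microarray batch 3.00, AFM scan 2.71, cryo-EM session 2.54.
Taking 3×Raman mapping: 18 h used, 93 in expected citations.
No other feasible combination exceeds 93.

93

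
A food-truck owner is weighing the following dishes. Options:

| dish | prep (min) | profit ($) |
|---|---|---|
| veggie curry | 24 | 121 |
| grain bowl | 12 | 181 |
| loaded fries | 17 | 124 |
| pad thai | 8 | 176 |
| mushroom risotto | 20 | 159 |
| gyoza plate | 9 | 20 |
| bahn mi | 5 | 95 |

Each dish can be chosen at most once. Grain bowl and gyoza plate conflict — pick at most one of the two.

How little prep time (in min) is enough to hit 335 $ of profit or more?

20

Need the lightest bundle worth ≥ 335.
grain bowl + pad thai: 357 profit at 20 min.
Any bundle with less than 20 min falls short of 335.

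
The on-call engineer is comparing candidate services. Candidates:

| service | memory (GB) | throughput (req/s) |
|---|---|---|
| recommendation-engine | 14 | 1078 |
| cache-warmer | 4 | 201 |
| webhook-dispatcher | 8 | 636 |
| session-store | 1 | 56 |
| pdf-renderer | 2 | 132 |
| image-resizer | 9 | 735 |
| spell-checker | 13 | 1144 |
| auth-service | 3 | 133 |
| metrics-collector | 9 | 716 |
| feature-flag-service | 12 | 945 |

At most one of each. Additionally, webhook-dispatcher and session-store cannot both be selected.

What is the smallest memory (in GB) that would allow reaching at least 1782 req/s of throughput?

Need the lightest bundle worth ≥ 1782.
image-resizer + spell-checker reaches 1879 using 22 GB.
Any bundle with less than 22 GB falls short of 1782.

22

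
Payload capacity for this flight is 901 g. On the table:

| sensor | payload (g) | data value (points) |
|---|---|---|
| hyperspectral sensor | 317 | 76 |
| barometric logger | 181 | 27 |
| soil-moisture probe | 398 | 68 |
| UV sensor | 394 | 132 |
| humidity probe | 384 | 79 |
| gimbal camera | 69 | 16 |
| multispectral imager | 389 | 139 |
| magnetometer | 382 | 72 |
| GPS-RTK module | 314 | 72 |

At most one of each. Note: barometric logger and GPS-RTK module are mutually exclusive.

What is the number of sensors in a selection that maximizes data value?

Optimal total is 287.
One optimal bundle: UV sensor + gimbal camera + multispectral imager (852 g).
Any selection reaching 287 contains exactly 3 sensors.

3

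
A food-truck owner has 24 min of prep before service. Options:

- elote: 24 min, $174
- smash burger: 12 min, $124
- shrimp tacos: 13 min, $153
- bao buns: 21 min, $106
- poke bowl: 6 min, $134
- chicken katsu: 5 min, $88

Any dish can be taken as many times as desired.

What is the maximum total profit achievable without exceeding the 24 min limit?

536

Ranking by ratio (profit/min): poke bowl 22.33, chicken katsu 17.60, shrimp tacos 11.77, smash burger 10.33.
The ratio ordering already packs tightly: 4×poke bowl, 24 min, 536.
That's the maximum — no swap from here does better than 536.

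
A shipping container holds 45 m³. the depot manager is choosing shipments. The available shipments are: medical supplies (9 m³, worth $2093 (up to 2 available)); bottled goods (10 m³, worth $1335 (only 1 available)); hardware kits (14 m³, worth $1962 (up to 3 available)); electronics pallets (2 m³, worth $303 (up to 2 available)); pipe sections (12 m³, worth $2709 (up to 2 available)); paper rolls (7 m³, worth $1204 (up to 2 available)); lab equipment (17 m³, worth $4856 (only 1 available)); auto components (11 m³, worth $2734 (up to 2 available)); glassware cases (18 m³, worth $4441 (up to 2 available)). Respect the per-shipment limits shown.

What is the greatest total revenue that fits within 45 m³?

11390

A density-first pass picks 2×electronics pallets + lab equipment + 2×auto components — 10930 at 43 m³.
Replace 2×electronics pallets and 2×auto components with medical supplies + glassware cases: the trade gains 460 net, giving 11390 at 44 m³.
That's the maximum — no swap from here does better than 11390.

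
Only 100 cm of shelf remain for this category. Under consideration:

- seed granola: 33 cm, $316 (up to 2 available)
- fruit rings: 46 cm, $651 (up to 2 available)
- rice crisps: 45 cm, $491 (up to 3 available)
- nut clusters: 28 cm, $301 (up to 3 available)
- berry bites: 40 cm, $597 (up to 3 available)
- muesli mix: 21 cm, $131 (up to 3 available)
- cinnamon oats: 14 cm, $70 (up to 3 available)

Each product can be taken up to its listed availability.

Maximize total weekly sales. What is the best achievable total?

1318

Taking the top-ratio products first gives 2×berry bites + cinnamon oats for 1264 (94 cm).
Dropping berry bites frees 40 cm; slotting in fruit rings (46 cm) lifts the total to 1318 at 100 cm.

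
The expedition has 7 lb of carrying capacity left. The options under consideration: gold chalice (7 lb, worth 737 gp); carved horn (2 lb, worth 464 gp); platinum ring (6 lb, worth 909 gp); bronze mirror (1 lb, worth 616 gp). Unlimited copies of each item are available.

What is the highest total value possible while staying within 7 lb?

By value per lb: bronze mirror 616.00, carved horn 232.00, platinum ring 151.50 lead.
Taking 7×bronze mirror: 7 lb used, 4312 in value.
That's the maximum — no swap from here does better than 4312.

4312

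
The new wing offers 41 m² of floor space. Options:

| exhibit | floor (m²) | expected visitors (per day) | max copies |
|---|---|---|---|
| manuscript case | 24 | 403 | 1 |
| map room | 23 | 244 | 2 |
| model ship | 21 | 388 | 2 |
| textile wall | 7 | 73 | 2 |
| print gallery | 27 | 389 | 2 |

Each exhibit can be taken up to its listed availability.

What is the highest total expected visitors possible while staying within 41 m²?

549

Ranking by ratio (expected visitors/m²): model ship 18.48, manuscript case 16.79, print gallery 14.41.
The ratio heuristic lands on model ship + 2×textile wall (534) but leaves 6 m² idle.
Replace model ship with manuscript case: the trade gains 15 net, giving 549 at 38 m².
Every other selection either busts 41 m² or exceeds an availability limit or fails to beat 549.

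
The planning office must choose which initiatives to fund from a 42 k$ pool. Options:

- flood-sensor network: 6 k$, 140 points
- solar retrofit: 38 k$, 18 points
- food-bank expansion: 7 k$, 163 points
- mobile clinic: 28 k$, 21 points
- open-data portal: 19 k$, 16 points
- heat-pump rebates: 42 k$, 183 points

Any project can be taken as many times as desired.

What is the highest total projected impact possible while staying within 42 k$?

Taking 7×flood-sensor network: 42 k$ used, 980 in projected impact.
No other feasible combination exceeds 980.

980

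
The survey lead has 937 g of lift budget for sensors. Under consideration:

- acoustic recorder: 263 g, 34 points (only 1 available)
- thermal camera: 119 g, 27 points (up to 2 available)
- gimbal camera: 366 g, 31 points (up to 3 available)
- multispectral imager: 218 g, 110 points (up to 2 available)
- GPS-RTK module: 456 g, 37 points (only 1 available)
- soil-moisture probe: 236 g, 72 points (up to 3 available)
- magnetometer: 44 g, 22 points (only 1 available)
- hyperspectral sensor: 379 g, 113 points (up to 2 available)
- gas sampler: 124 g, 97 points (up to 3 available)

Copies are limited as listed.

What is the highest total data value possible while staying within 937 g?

538

Ranking by ratio (data value/g): gas sampler 0.78, multispectral imager 0.50, magnetometer 0.50, soil-moisture probe 0.31.
The ratio heuristic lands on 2×multispectral imager + magnetometer + 3×gas sampler (533) but leaves 85 g idle.
Dropping magnetometer frees 44 g; slotting in thermal camera (119 g) lifts the total to 538 at 927 g.
That's the maximum — no swap from here does better than 538.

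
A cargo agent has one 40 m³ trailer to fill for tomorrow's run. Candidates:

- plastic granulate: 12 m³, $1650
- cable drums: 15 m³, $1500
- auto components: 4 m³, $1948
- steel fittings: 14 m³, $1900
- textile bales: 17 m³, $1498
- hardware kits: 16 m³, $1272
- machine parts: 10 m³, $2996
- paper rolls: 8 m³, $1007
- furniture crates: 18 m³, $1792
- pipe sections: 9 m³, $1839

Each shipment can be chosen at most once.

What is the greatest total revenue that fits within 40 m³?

Ranking by ratio (revenue/m³): auto components 487.00, machine parts 299.60, pipe sections 204.33.
Taking the top-ratio shipments first gives plastic granulate + auto components + machine parts + pipe sections for 8433 (35 m³).
Replace plastic granulate with steel fittings: the trade gains 250 net, giving 8683 at 37 m³.
No other feasible combination exceeds 8683.

8683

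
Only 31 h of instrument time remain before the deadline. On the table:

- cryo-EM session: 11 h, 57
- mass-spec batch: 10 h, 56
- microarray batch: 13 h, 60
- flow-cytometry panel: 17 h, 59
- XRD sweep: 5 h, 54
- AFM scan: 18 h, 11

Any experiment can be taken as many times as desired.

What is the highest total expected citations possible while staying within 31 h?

324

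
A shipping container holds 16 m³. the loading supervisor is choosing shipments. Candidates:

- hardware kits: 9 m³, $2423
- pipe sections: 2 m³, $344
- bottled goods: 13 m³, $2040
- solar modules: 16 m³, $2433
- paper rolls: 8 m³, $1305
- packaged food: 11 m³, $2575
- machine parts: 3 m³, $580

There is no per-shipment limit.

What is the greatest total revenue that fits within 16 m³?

3691

Greedy by ratio would take hardware kits + 2×machine parts: 15 m³ used, total 3583.
Dropping machine parts frees 3 m³; slotting in 2×pipe sections (4 m³) lifts the total to 3691 at 16 m³.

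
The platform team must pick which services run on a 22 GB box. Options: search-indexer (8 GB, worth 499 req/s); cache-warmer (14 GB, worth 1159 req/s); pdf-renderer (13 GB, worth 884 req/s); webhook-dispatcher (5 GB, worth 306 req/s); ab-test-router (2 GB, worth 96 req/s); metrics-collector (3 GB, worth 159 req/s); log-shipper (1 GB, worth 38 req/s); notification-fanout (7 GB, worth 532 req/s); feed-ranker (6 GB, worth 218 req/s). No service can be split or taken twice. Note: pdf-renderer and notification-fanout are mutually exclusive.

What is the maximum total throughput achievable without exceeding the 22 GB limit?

Ranking by ratio (throughput/GB): cache-warmer 82.79, notification-fanout 76.00, pdf-renderer 68.00, search-indexer 62.38.
Taking cache-warmer + log-shipper + notification-fanout: 22 GB used, 1729 in throughput.
Next best is cache-warmer + notification-fanout at 1691 (21 GB) — short by 38.

1729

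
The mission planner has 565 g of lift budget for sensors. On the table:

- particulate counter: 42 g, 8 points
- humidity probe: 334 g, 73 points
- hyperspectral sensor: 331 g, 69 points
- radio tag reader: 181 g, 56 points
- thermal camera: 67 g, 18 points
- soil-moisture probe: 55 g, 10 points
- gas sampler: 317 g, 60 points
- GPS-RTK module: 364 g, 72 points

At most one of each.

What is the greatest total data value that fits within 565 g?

137

Filling by ratio: particulate counter + radio tag reader + thermal camera + soil-moisture probe for 92, with 220 g left unused.
The 122 g tied up in thermal camera and soil-moisture probe is better spent on humidity probe — total rises to 137 (557 g).
The spare 8 g is too small for any remaining sensor, and no exchange beats 137.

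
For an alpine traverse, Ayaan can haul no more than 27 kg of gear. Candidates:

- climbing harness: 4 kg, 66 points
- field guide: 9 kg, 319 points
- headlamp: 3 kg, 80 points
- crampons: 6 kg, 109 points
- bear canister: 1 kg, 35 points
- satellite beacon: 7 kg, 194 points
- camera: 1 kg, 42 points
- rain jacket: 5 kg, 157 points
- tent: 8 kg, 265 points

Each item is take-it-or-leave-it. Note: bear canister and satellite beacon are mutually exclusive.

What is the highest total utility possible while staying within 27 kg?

Ranking by ratio (utility/kg): camera 42.00, field guide 35.44, bear canister 35.00, tent 33.12.
Field guide + headlamp + bear canister + camera + rain jacket + tent uses 27 of the 27 kg and totals 898.

898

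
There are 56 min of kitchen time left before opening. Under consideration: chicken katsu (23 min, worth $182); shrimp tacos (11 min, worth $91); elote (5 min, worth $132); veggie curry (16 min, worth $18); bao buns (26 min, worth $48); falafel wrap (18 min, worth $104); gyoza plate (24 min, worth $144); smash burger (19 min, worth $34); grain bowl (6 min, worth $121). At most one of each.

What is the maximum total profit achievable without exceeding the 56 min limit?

539

Ranking by ratio (profit/min): elote 26.40, grain bowl 20.17, shrimp tacos 8.27.
Taking the top-ratio dishes first gives chicken katsu + shrimp tacos + elote + grain bowl for 526 (45 min).
Dropping shrimp tacos frees 11 min; slotting in falafel wrap (18 min) lifts the total to 539 at 52 min.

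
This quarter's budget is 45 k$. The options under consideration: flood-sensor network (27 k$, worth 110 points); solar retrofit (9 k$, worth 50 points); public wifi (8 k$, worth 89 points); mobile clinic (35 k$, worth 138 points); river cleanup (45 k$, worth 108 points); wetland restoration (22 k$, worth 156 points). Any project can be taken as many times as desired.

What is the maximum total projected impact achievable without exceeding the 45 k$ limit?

The ratio ordering already packs tightly: 5×public wifi, 40 k$, 445.
Nothing else within 45 k$ beats 445.

445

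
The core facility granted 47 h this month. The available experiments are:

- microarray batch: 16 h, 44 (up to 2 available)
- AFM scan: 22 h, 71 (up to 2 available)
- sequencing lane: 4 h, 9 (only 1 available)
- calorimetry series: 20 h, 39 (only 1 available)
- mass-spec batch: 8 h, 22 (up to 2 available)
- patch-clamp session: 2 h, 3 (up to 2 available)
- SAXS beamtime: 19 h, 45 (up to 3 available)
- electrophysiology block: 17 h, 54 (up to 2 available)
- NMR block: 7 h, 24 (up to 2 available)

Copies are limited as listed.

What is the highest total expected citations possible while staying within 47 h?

Taking the top-ratio experiments first gives AFM scan + mass-spec batch + patch-clamp session + 2×NMR block for 144 (46 h).
Dropping mass-spec batch and patch-clamp session and NMR block frees 17 h; slotting in electrophysiology block (17 h) lifts the total to 149 at 46 h.

149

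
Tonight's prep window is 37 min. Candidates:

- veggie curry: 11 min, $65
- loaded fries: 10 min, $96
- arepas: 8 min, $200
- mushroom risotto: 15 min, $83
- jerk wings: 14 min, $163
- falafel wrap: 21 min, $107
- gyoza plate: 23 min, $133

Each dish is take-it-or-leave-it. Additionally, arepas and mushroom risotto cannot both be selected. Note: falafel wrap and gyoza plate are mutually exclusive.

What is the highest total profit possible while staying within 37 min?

459

Density check — arepas 25.00, jerk wings 11.64, loaded fries 9.60, veggie curry 5.91 are the best per min.
Loaded fries + arepas + jerk wings uses 32 of the 37 min and totals 459.
No other feasible combination exceeds 459.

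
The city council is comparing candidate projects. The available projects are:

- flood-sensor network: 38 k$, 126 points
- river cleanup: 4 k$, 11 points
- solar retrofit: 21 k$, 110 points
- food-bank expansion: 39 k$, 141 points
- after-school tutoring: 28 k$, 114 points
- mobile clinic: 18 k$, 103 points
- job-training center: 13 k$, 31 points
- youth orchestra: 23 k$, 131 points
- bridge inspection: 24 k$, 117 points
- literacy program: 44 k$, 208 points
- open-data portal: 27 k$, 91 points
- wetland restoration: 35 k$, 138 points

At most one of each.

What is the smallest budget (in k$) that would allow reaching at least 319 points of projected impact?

62

Need the lightest bundle worth ≥ 319.
Taking solar retrofit + mobile clinic + youth orchestra gives 344 (≥ 319) for 62 k$.
No combination under 62 k$ hits 319.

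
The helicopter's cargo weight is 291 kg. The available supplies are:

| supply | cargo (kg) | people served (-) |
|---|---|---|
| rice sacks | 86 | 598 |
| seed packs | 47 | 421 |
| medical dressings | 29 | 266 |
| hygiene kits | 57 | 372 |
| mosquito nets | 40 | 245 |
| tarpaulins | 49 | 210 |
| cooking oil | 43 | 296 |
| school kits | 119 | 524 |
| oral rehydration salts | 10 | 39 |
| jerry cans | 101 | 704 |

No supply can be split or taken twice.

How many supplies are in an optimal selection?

6

Best achievable people served is 2098.
One optimal bundle: seed packs + medical dressings + hygiene kits + cooking oil + oral rehydration salts + jerry cans (287 kg).
Any selection reaching 2098 contains exactly 6 supplies.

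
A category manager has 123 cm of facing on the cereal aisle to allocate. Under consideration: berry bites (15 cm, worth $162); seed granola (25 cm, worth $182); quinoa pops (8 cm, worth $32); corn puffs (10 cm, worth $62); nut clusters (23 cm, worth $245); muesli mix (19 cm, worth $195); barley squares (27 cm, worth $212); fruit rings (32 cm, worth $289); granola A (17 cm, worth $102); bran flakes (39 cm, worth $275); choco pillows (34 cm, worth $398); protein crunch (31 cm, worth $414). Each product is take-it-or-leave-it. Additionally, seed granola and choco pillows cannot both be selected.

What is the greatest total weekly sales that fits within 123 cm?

1414

Density check — protein crunch 13.35, choco pillows 11.71, berry bites 10.80, nut clusters 10.65 are the best per cm.
Best packing: berry bites + nut clusters + muesli mix + choco pillows + protein crunch — 122 cm, 1414 total.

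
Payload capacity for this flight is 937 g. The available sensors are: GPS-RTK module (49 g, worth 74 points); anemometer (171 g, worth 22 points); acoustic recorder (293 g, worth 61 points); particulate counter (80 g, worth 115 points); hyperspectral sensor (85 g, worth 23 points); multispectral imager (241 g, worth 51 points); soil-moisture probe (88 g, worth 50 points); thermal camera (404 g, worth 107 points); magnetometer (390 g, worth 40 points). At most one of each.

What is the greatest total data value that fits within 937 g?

Density check — GPS-RTK module 1.51, particulate counter 1.44, soil-moisture probe 0.57, hyperspectral sensor 0.27 are the best per g.
Filling by ratio: GPS-RTK module + anemometer + particulate counter + hyperspectral sensor + soil-moisture probe + thermal camera for 391, with 60 g left unused.
Dropping anemometer and hyperspectral sensor frees 256 g; slotting in acoustic recorder (293 g) lifts the total to 407 at 914 g.
An exhaustive check of the 512 subsets confirms 407.

407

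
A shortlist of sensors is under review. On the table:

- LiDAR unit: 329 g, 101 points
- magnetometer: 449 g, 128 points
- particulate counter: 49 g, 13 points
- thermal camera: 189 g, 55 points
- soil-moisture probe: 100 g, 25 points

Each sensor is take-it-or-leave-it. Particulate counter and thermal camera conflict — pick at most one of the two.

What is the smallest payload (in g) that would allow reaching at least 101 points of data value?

329

Need the lightest bundle worth ≥ 101.
LiDAR unit reaches 101 using 329 g.
Any bundle with less than 329 g falls short of 101.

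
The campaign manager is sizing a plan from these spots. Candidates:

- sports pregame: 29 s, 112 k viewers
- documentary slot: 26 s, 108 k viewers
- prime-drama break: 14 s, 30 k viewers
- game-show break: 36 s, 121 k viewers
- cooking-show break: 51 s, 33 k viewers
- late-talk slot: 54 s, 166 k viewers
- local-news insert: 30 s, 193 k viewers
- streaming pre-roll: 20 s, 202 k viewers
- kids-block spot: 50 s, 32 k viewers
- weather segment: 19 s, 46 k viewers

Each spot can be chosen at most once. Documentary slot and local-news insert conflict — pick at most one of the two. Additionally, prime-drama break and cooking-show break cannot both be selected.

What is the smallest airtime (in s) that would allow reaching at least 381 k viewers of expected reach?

Minimise s subject to total expected reach ≥ 381.
Taking local-news insert + streaming pre-roll gives 395 (≥ 381) for 50 s.
No combination under 50 s hits 381.

50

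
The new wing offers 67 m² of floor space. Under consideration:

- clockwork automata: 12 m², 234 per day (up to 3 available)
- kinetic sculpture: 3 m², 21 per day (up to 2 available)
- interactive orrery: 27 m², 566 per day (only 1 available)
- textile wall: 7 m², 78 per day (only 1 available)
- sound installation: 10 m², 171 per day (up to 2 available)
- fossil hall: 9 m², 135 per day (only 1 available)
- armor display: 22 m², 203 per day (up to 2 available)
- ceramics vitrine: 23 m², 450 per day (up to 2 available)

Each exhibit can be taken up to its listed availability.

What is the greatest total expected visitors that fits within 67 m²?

1289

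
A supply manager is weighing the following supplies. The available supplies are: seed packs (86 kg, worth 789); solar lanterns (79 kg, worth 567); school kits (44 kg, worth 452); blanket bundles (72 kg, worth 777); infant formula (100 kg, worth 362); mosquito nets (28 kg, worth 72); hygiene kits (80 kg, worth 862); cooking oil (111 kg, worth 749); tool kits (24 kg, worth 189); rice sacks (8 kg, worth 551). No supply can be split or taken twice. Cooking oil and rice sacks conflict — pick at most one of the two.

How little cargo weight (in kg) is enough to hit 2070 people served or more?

160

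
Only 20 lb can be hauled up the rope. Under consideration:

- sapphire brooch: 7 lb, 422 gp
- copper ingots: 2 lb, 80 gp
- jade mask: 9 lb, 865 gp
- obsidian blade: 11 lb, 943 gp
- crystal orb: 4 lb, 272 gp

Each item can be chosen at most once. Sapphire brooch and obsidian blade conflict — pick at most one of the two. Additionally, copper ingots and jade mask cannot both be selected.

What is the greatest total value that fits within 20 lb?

1808

Best packing: jade mask + obsidian blade — 20 lb, 1808 total.
Next best is sapphire brooch + jade mask + crystal orb at 1559 (20 lb) — short by 249.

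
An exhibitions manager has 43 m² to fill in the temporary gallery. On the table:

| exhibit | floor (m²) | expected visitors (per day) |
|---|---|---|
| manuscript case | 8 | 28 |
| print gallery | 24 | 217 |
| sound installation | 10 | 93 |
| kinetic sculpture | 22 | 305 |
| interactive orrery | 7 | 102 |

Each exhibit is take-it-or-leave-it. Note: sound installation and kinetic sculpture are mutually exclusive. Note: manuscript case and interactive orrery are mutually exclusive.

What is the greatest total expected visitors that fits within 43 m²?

412

Print gallery + sound installation + interactive orrery uses 41 of the 43 m² and totals 412.
Every other selection either busts 43 m² or breaks a pairing rule or fails to beat 412.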